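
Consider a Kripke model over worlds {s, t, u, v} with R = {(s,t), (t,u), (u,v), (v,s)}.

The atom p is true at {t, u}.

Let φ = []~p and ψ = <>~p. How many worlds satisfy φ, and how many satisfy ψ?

2 and 2

For []~p:
s: successors {t}; ~p there: t:F. ✗
t: successors {u}; ~p there: u:F. ✗
u: successors {v}; ~p there: v:T. ✓
v: successors {s}; ~p there: s:T. ✓
— 2 worlds.
For <>~p:
s: successors {t}; ~p there: t:F. ✗
t: successors {u}; ~p there: u:F. ✗
u: successors {v}; ~p there: v:T. ✓
v: successors {s}; ~p there: s:T. ✓
— 2 worlds.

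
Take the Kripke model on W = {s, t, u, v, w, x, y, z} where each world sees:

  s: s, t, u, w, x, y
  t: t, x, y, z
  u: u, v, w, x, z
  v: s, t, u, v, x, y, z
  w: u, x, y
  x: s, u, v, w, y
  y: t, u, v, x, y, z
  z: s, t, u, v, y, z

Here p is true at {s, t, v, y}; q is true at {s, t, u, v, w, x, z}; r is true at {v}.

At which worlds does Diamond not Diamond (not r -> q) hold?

∅

s: successors {s, t, u, w, x, y}; not Diamond (not r -> q) there: s:F, t:F, u:F, w:F, x:F, y:F. ✗
t: successors {t, x, y, z}; not Diamond (not r -> q) there: t:F, x:F, y:F, z:F. ✗
u: successors {u, v, w, x, z}; not Diamond (not r -> q) there: u:F, v:F, w:F, x:F, z:F. ✗
v: successors {s, t, u, v, x, y, z}; not Diamond (not r -> q) there: s:F, t:F, u:F, v:F, x:F, y:F, z:F. ✗
w: successors {u, x, y}; not Diamond (not r -> q) there: u:F, x:F, y:F. ✗
x: successors {s, u, v, w, y}; not Diamond (not r -> q) there: s:F, u:F, v:F, w:F, y:F. ✗
y: successors {t, u, v, x, y, z}; not Diamond (not r -> q) there: t:F, u:F, v:F, x:F, y:F, z:F. ✗
z: successors {s, t, u, v, y, z}; not Diamond (not r -> q) there: s:F, t:F, u:F, v:F, y:F, z:F. ✗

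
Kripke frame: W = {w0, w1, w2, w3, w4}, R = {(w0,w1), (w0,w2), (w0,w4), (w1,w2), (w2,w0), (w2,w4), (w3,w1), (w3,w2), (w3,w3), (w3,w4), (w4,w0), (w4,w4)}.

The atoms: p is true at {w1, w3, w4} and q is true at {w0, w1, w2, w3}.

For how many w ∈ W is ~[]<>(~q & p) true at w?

w0: []<>(~q & p) is F. ✓
w1: []<>(~q & p) is T. ✗
w2: []<>(~q & p) is T. ✗
w3: []<>(~q & p) is F. ✓
w4: []<>(~q & p) is T. ✗
Satisfying worlds: {w0, w3}.

2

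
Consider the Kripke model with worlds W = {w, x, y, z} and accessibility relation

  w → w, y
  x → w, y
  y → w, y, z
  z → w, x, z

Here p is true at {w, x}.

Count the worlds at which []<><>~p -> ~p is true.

w: []<><>~p is T, ~p is F. ✗
x: []<><>~p is T, ~p is F. ✗
y: []<><>~p is T, ~p is T. ✓
z: []<><>~p is T, ~p is T. ✓
Satisfying worlds: {y, z}.

2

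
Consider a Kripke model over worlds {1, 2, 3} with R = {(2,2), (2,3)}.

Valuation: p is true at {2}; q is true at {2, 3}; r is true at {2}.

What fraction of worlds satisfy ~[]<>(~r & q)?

1/3

1: []<>(~r & q) is T. ✗
2: []<>(~r & q) is F. ✓
3: []<>(~r & q) is T. ✗
That's 1 of 3 worlds, so 1/3.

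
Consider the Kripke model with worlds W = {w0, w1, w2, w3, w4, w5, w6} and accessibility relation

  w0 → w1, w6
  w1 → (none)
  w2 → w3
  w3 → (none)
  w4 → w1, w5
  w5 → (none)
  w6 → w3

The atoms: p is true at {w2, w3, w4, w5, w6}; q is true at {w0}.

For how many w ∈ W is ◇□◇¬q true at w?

4

w0: successors {w1, w6}; □◇¬q there: w1:T, w6:F. ✓
w1: no successors, so ◇□◇¬q fails. ✗
w2: successors {w3}; □◇¬q there: w3:T. ✓
w3: no successors, so ◇□◇¬q fails. ✗
w4: successors {w1, w5}; □◇¬q there: w1:T, w5:T. ✓
w5: no successors, so ◇□◇¬q fails. ✗
w6: successors {w3}; □◇¬q there: w3:T. ✓
Satisfying worlds: {w0, w2, w4, w6}.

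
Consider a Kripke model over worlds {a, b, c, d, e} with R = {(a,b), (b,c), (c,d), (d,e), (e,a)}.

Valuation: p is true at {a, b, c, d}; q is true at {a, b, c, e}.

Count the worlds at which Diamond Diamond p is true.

a: successors {b}; Diamond p there: b:T. ✓
b: successors {c}; Diamond p there: c:T. ✓
c: successors {d}; Diamond p there: d:F. ✗
d: successors {e}; Diamond p there: e:T. ✓
e: successors {a}; Diamond p there: a:T. ✓
Satisfying worlds: {a, b, d, e}.

4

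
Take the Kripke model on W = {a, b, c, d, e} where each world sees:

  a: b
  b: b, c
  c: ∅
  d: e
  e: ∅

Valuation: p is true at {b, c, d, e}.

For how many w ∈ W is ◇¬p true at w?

a: successors {b}; ¬p there: b:F. ✗
b: successors {b, c}; ¬p there: b:F, c:F. ✗
c: no successors, so ◇¬p fails. ✗
d: successors {e}; ¬p there: e:F. ✗
e: no successors, so ◇¬p fails. ✗
Satisfying worlds: ∅.

0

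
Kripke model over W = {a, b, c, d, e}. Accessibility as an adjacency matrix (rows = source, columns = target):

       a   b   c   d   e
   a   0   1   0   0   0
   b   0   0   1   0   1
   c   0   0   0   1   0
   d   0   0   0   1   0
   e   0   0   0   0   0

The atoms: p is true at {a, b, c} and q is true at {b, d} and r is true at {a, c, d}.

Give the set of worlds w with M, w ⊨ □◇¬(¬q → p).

{a, e}

a: successors {b}; ◇¬(¬q → p) there: b:T. ✓
b: successors {c, e}; ◇¬(¬q → p) there: c:F, e:F. ✗
c: successors {d}; ◇¬(¬q → p) there: d:F. ✗
d: successors {d}; ◇¬(¬q → p) there: d:F. ✗
e: no successors, so □◇¬(¬q → p) holds vacuously. ✓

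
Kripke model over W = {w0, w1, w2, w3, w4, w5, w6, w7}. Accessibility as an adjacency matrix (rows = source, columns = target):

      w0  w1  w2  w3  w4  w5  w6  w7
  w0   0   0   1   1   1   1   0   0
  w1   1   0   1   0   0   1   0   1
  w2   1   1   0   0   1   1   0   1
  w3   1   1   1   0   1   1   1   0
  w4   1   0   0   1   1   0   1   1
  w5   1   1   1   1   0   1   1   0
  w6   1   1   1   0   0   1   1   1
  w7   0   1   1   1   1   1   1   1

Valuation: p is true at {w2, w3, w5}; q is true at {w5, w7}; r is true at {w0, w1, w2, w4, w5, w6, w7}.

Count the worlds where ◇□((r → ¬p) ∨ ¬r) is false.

3

w0: successors {w2, w3, w4, w5}; □((r → ¬p) ∨ ¬r) there: w2:F, w3:F, w4:T, w5:F. ✓
w1: successors {w0, w2, w5, w7}; □((r → ¬p) ∨ ¬r) there: w0:F, w2:F, w5:F, w7:F. ✗
w2: successors {w0, w1, w4, w5, w7}; □((r → ¬p) ∨ ¬r) there: w0:F, w1:F, w4:T, w5:F, w7:F. ✓
w3: successors {w0, w1, w2, w4, w5, w6}; □((r → ¬p) ∨ ¬r) there: w0:F, w1:F, w2:F, w4:T, w5:F, w6:F. ✓
w4: successors {w0, w3, w4, w6, w7}; □((r → ¬p) ∨ ¬r) there: w0:F, w3:F, w4:T, w6:F, w7:F. ✓
w5: successors {w0, w1, w2, w3, w5, w6}; □((r → ¬p) ∨ ¬r) there: w0:F, w1:F, w2:F, w3:F, w5:F, w6:F. ✗
w6: successors {w0, w1, w2, w5, w6, w7}; □((r → ¬p) ∨ ¬r) there: w0:F, w1:F, w2:F, w5:F, w6:F, w7:F. ✗
w7: successors {w1, w2, w3, w4, w5, w6, w7}; □((r → ¬p) ∨ ¬r) there: w1:F, w2:F, w3:F, w4:T, w5:F, w6:F, w7:F. ✓
Satisfying worlds: {w0, w2, w3, w4, w7}.
So ◇□((r → ¬p) ∨ ¬r) fails at the other 3 worlds.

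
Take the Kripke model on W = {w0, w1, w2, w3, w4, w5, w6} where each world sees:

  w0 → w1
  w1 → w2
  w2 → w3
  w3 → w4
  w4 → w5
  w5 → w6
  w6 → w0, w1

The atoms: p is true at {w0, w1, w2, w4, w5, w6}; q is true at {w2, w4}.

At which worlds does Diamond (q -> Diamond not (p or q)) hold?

w0: successors {w1}; q -> Diamond not (p or q) there: w1:T. ✓
w1: successors {w2}; q -> Diamond not (p or q) there: w2:T. ✓
w2: successors {w3}; q -> Diamond not (p or q) there: w3:T. ✓
w3: successors {w4}; q -> Diamond not (p or q) there: w4:F. ✗
w4: successors {w5}; q -> Diamond not (p or q) there: w5:T. ✓
w5: successors {w6}; q -> Diamond not (p or q) there: w6:T. ✓
w6: successors {w0, w1}; q -> Diamond not (p or q) there: w0:T, w1:T. ✓

{w0, w1, w2, w4, w5, w6}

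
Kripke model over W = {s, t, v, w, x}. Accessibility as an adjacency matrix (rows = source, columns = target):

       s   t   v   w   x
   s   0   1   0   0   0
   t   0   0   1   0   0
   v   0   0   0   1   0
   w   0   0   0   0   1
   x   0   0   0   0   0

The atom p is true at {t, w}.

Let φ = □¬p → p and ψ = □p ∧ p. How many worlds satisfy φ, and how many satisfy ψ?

4 and 0

For □¬p → p:
s: □¬p is F, p is F. ✓
t: □¬p is T, p is T. ✓
v: □¬p is F, p is F. ✓
w: □¬p is T, p is T. ✓
x: □¬p is T, p is F. ✗
— 4 worlds.
For □p ∧ p:
s: □p is T, p is F. ✗
t: □p is F, p is T. ✗
v: □p is T, p is F. ✗
w: □p is F, p is T. ✗
x: □p is T, p is F. ✗
— 0 worlds.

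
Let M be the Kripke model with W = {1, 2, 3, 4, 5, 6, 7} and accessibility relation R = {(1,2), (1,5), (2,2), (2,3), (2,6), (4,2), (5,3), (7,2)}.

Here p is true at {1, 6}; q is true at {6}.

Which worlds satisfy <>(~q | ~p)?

1: successors {2, 5}; ~q | ~p there: 2:T, 5:T. ✓
2: successors {2, 3, 6}; ~q | ~p there: 2:T, 3:T, 6:F. ✓
3: no successors, so <>(~q | ~p) fails. ✗
4: successors {2}; ~q | ~p there: 2:T. ✓
5: successors {3}; ~q | ~p there: 3:T. ✓
6: no successors, so <>(~q | ~p) fails. ✗
7: successors {2}; ~q | ~p there: 2:T. ✓

{1, 2, 4, 5, 7}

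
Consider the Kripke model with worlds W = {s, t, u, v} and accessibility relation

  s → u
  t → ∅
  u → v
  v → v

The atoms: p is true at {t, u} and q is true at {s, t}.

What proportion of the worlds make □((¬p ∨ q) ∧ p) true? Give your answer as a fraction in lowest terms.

1/4

s: successors {u}; (¬p ∨ q) ∧ p there: u:F. ✗
t: no successors, so □((¬p ∨ q) ∧ p) holds vacuously. ✓
u: successors {v}; (¬p ∨ q) ∧ p there: v:F. ✗
v: successors {v}; (¬p ∨ q) ∧ p there: v:F. ✗
That's 1 of 4 worlds, so 1/4.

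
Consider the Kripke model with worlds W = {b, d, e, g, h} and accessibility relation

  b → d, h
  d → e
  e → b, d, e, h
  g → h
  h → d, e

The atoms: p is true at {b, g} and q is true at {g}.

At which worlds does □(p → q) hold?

{b, d, g, h}

b: successors {d, h}; p → q there: d:T, h:T. ✓
d: successors {e}; p → q there: e:T. ✓
e: successors {b, d, e, h}; p → q there: b:F, d:T, e:T, h:T. ✗
g: successors {h}; p → q there: h:T. ✓
h: successors {d, e}; p → q there: d:T, e:T. ✓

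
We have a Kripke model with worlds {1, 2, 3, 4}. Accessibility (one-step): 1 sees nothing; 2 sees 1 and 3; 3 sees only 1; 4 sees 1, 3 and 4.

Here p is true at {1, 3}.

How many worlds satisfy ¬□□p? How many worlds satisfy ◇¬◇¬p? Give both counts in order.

For ¬□□p:
1: □□p is T. ✗
2: □□p is T. ✗
3: □□p is T. ✗
4: □□p is F. ✓
— 1 world.
For ◇¬◇¬p:
1: no successors, so ◇¬◇¬p fails. ✗
2: successors {1, 3}; ¬◇¬p there: 1:T, 3:T. ✓
3: successors {1}; ¬◇¬p there: 1:T. ✓
4: successors {1, 3, 4}; ¬◇¬p there: 1:T, 3:T, 4:F. ✓
— 3 worlds.

1 and 3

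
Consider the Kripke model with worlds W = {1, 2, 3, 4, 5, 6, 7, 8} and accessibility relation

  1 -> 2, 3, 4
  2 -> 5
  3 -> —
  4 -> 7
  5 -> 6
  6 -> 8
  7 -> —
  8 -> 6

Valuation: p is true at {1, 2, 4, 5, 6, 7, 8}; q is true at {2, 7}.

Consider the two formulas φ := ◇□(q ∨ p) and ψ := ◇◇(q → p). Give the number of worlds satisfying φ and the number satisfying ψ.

6 and 5

For ◇□(q ∨ p):
1: successors {2, 3, 4}; □(q ∨ p) there: 2:T, 3:T, 4:T. ✓
2: successors {5}; □(q ∨ p) there: 5:T. ✓
3: no successors, so ◇□(q ∨ p) fails. ✗
4: successors {7}; □(q ∨ p) there: 7:T. ✓
5: successors {6}; □(q ∨ p) there: 6:T. ✓
6: successors {8}; □(q ∨ p) there: 8:T. ✓
7: no successors, so ◇□(q ∨ p) fails. ✗
8: successors {6}; □(q ∨ p) there: 6:T. ✓
— 6 worlds.
For ◇◇(q → p):
1: successors {2, 3, 4}; ◇(q → p) there: 2:T, 3:F, 4:T. ✓
2: successors {5}; ◇(q → p) there: 5:T. ✓
3: no successors, so ◇◇(q → p) fails. ✗
4: successors {7}; ◇(q → p) there: 7:F. ✗
5: successors {6}; ◇(q → p) there: 6:T. ✓
6: successors {8}; ◇(q → p) there: 8:T. ✓
7: no successors, so ◇◇(q → p) fails. ✗
8: successors {6}; ◇(q → p) there: 6:T. ✓
— 5 worlds.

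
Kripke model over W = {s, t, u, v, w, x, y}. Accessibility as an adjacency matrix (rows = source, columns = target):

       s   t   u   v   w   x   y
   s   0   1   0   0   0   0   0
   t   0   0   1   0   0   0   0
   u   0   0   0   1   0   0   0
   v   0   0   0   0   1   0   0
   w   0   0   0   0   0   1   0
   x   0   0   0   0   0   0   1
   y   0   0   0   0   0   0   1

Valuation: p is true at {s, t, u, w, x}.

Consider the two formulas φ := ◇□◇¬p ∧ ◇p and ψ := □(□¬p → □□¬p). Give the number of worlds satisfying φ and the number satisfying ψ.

3 and 6

For ◇□◇¬p ∧ ◇p:
s: ◇□◇¬p is T, ◇p is T. ✓
t: ◇□◇¬p is F, ◇p is T. ✗
u: ◇□◇¬p is F, ◇p is F. ✗
v: ◇□◇¬p is T, ◇p is T. ✓
w: ◇□◇¬p is T, ◇p is T. ✓
x: ◇□◇¬p is T, ◇p is F. ✗
y: ◇□◇¬p is T, ◇p is F. ✗
— 3 worlds.
For □(□¬p → □□¬p):
s: successors {t}; □¬p → □□¬p there: t:T. ✓
t: successors {u}; □¬p → □□¬p there: u:F. ✗
u: successors {v}; □¬p → □□¬p there: v:T. ✓
v: successors {w}; □¬p → □□¬p there: w:T. ✓
w: successors {x}; □¬p → □□¬p there: x:T. ✓
x: successors {y}; □¬p → □□¬p there: y:T. ✓
y: successors {y}; □¬p → □□¬p there: y:T. ✓
— 6 worlds.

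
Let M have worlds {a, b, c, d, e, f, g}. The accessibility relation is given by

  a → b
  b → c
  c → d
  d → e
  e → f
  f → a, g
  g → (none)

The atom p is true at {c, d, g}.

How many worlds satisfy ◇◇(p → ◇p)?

a: successors {b}; ◇(p → ◇p) there: b:T. ✓
b: successors {c}; ◇(p → ◇p) there: c:F. ✗
c: successors {d}; ◇(p → ◇p) there: d:T. ✓
d: successors {e}; ◇(p → ◇p) there: e:T. ✓
e: successors {f}; ◇(p → ◇p) there: f:T. ✓
f: successors {a, g}; ◇(p → ◇p) there: a:T, g:F. ✓
g: no successors, so ◇◇(p → ◇p) fails. ✗
Satisfying worlds: {a, c, d, e, f}.

5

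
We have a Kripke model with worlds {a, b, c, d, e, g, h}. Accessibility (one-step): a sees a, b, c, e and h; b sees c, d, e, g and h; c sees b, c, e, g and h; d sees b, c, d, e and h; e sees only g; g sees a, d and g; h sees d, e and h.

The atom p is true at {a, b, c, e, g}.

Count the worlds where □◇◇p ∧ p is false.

a: □◇◇p is T, p is T. ✓
b: □◇◇p is T, p is T. ✓
c: □◇◇p is T, p is T. ✓
d: □◇◇p is T, p is F. ✗
e: □◇◇p is T, p is T. ✓
g: □◇◇p is T, p is T. ✓
h: □◇◇p is T, p is F. ✗
Satisfying worlds: {a, b, c, e, g}.
So □◇◇p ∧ p fails at the other 2 worlds.

2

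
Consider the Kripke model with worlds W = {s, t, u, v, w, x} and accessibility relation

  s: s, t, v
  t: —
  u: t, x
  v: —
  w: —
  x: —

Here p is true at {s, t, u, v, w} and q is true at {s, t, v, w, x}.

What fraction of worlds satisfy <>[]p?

s: successors {s, t, v}; []p there: s:T, t:T, v:T. ✓
t: no successors, so <>[]p fails. ✗
u: successors {t, x}; []p there: t:T, x:T. ✓
v: no successors, so <>[]p fails. ✗
w: no successors, so <>[]p fails. ✗
x: no successors, so <>[]p fails. ✗
That's 2 of 6 worlds, so 2/6 = 1/3.

1/3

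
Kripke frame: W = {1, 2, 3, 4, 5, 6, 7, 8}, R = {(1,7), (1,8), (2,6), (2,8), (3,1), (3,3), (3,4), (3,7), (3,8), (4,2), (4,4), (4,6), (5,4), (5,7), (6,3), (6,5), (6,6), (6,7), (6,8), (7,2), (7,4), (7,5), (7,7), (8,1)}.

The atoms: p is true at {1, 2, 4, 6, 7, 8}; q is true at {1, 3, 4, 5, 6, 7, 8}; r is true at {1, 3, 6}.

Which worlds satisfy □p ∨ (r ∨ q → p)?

{1, 2, 4, 5, 6, 7, 8}

1: □p is T, r ∨ q → p is T. ✓
2: □p is T, r ∨ q → p is T. ✓
3: □p is F, r ∨ q → p is F. ✗
4: □p is T, r ∨ q → p is T. ✓
5: □p is T, r ∨ q → p is F. ✓
6: □p is F, r ∨ q → p is T. ✓
7: □p is F, r ∨ q → p is T. ✓
8: □p is T, r ∨ q → p is T. ✓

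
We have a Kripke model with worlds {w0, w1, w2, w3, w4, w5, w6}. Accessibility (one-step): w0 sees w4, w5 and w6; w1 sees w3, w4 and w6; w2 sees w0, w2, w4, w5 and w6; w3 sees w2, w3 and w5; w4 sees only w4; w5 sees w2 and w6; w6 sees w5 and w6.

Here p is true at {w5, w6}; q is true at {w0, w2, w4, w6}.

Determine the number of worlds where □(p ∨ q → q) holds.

3

w0: successors {w4, w5, w6}; p ∨ q → q there: w4:T, w5:F, w6:T. ✗
w1: successors {w3, w4, w6}; p ∨ q → q there: w3:T, w4:T, w6:T. ✓
w2: successors {w0, w2, w4, w5, w6}; p ∨ q → q there: w0:T, w2:T, w4:T, w5:F, w6:T. ✗
w3: successors {w2, w3, w5}; p ∨ q → q there: w2:T, w3:T, w5:F. ✗
w4: successors {w4}; p ∨ q → q there: w4:T. ✓
w5: successors {w2, w6}; p ∨ q → q there: w2:T, w6:T. ✓
w6: successors {w5, w6}; p ∨ q → q there: w5:F, w6:T. ✗
Satisfying worlds: {w1, w4, w5}.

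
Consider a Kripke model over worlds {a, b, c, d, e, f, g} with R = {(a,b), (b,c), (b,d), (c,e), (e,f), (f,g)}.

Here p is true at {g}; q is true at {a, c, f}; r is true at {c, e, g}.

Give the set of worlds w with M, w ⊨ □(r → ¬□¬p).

a: successors {b}; r → ¬□¬p there: b:T. ✓
b: successors {c, d}; r → ¬□¬p there: c:F, d:T. ✗
c: successors {e}; r → ¬□¬p there: e:F. ✗
d: no successors, so □(r → ¬□¬p) holds vacuously. ✓
e: successors {f}; r → ¬□¬p there: f:T. ✓
f: successors {g}; r → ¬□¬p there: g:F. ✗
g: no successors, so □(r → ¬□¬p) holds vacuously. ✓

{a, d, e, g}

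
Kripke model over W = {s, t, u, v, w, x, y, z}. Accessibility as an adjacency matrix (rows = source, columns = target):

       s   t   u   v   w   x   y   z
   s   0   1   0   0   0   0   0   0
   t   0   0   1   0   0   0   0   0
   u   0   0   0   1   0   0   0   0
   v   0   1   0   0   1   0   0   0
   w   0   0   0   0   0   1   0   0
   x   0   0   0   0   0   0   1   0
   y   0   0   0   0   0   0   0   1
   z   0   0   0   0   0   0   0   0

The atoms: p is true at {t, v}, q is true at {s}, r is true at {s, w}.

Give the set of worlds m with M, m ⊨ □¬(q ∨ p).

s: successors {t}; ¬(q ∨ p) there: t:F. ✗
t: successors {u}; ¬(q ∨ p) there: u:T. ✓
u: successors {v}; ¬(q ∨ p) there: v:F. ✗
v: successors {t, w}; ¬(q ∨ p) there: t:F, w:T. ✗
w: successors {x}; ¬(q ∨ p) there: x:T. ✓
x: successors {y}; ¬(q ∨ p) there: y:T. ✓
y: successors {z}; ¬(q ∨ p) there: z:T. ✓
z: no successors, so □¬(q ∨ p) holds vacuously. ✓

{t, w, x, y, z}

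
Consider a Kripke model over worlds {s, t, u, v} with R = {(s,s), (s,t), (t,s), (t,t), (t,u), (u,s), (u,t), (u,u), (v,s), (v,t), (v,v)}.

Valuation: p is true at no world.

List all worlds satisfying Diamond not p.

{s, t, u, v}

s: successors {s, t}; not p there: s:T, t:T. ✓
t: successors {s, t, u}; not p there: s:T, t:T, u:T. ✓
u: successors {s, t, u}; not p there: s:T, t:T, u:T. ✓
v: successors {s, t, v}; not p there: s:T, t:T, v:T. ✓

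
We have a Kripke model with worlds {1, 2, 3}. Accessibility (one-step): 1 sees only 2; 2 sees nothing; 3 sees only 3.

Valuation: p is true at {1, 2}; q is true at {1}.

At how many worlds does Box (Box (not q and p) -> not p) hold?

1: successors {2}; Box (not q and p) -> not p there: 2:F. ✗
2: no successors, so Box (Box (not q and p) -> not p) holds vacuously. ✓
3: successors {3}; Box (not q and p) -> not p there: 3:T. ✓
Satisfying worlds: {2, 3}.

2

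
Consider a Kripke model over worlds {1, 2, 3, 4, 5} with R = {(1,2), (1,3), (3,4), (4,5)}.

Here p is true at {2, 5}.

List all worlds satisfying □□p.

1: successors {2, 3}; □p there: 2:T, 3:F. ✗
2: no successors, so □□p holds vacuously. ✓
3: successors {4}; □p there: 4:T. ✓
4: successors {5}; □p there: 5:T. ✓
5: no successors, so □□p holds vacuously. ✓

{2, 3, 4, 5}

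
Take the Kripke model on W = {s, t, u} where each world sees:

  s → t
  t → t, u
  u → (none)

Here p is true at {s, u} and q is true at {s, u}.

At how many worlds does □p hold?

1

s: successors {t}; p there: t:F. ✗
t: successors {t, u}; p there: t:F, u:T. ✗
u: no successors, so □p holds vacuously. ✓
Satisfying worlds: {u}.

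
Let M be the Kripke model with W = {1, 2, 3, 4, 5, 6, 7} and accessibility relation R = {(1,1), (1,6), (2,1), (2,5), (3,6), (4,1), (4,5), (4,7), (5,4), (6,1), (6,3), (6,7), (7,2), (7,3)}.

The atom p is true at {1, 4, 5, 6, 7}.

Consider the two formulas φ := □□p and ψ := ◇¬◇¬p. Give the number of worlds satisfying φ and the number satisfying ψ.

3 and 6

For □□p:
1: successors {1, 6}; □p there: 1:T, 6:F. ✗
2: successors {1, 5}; □p there: 1:T, 5:T. ✓
3: successors {6}; □p there: 6:F. ✗
4: successors {1, 5, 7}; □p there: 1:T, 5:T, 7:F. ✗
5: successors {4}; □p there: 4:T. ✓
6: successors {1, 3, 7}; □p there: 1:T, 3:T, 7:F. ✗
7: successors {2, 3}; □p there: 2:T, 3:T. ✓
— 3 worlds.
For ◇¬◇¬p:
1: successors {1, 6}; ¬◇¬p there: 1:T, 6:F. ✓
2: successors {1, 5}; ¬◇¬p there: 1:T, 5:T. ✓
3: successors {6}; ¬◇¬p there: 6:F. ✗
4: successors {1, 5, 7}; ¬◇¬p there: 1:T, 5:T, 7:F. ✓
5: successors {4}; ¬◇¬p there: 4:T. ✓
6: successors {1, 3, 7}; ¬◇¬p there: 1:T, 3:T, 7:F. ✓
7: successors {2, 3}; ¬◇¬p there: 2:T, 3:T. ✓
— 6 worlds.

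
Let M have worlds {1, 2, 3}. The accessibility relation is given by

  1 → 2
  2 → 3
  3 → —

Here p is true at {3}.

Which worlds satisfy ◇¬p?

{1}

1: successors {2}; ¬p there: 2:T. ✓
2: successors {3}; ¬p there: 3:F. ✗
3: no successors, so ◇¬p fails. ✗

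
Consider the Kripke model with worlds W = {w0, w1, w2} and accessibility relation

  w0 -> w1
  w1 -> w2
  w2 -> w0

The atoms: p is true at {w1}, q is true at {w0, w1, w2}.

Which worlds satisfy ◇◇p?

{w2}

w0: successors {w1}; ◇p there: w1:F. ✗
w1: successors {w2}; ◇p there: w2:F. ✗
w2: successors {w0}; ◇p there: w0:T. ✓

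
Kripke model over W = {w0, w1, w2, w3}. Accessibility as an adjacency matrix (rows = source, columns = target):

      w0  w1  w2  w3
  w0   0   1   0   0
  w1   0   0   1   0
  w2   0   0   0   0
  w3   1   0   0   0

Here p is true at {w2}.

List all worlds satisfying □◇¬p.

w0: successors {w1}; ◇¬p there: w1:F. ✗
w1: successors {w2}; ◇¬p there: w2:F. ✗
w2: no successors, so □◇¬p holds vacuously. ✓
w3: successors {w0}; ◇¬p there: w0:T. ✓

{w2, w3}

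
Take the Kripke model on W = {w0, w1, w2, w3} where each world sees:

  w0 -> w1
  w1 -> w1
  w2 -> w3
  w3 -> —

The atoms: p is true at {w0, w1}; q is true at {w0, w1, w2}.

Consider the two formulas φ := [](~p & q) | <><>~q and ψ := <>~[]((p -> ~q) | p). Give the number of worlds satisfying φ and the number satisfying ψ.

For [](~p & q) | <><>~q:
w0: [](~p & q) is F, <><>~q is F. ✗
w1: [](~p & q) is F, <><>~q is F. ✗
w2: [](~p & q) is F, <><>~q is F. ✗
w3: [](~p & q) is T, <><>~q is F. ✓
— 1 world.
For <>~[]((p -> ~q) | p):
w0: successors {w1}; ~[]((p -> ~q) | p) there: w1:F. ✗
w1: successors {w1}; ~[]((p -> ~q) | p) there: w1:F. ✗
w2: successors {w3}; ~[]((p -> ~q) | p) there: w3:F. ✗
w3: no successors, so <>~[]((p -> ~q) | p) fails. ✗
— 0 worlds.

1 and 0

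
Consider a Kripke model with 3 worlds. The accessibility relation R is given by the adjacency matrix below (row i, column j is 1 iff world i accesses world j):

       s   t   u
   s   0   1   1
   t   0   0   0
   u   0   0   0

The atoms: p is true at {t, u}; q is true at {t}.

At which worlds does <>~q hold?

s: successors {t, u}; ~q there: t:F, u:T. ✓
t: no successors, so <>~q fails. ✗
u: no successors, so <>~q fails. ✗

{s}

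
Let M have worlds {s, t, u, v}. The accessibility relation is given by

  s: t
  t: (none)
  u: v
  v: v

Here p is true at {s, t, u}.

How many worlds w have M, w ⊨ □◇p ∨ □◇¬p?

s: □◇p is F, □◇¬p is F. ✗
t: □◇p is T, □◇¬p is T. ✓
u: □◇p is F, □◇¬p is T. ✓
v: □◇p is F, □◇¬p is T. ✓
Satisfying worlds: {t, u, v}.

3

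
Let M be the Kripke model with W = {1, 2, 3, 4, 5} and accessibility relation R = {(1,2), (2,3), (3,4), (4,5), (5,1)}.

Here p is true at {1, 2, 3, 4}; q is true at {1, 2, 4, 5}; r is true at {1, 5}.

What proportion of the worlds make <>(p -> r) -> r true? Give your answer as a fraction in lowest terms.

1: <>(p -> r) is F, r is T. ✓
2: <>(p -> r) is F, r is F. ✓
3: <>(p -> r) is F, r is F. ✓
4: <>(p -> r) is T, r is F. ✗
5: <>(p -> r) is T, r is T. ✓
That's 4 of 5 worlds, so 4/5.

4/5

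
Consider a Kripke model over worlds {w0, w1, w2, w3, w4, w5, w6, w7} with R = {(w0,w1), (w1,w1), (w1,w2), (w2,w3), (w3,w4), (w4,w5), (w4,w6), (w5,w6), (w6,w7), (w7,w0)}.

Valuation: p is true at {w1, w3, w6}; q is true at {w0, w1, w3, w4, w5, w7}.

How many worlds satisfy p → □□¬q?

5

w0: p is F, □□¬q is F. ✓
w1: p is T, □□¬q is F. ✗
w2: p is F, □□¬q is F. ✓
w3: p is T, □□¬q is F. ✗
w4: p is F, □□¬q is F. ✓
w5: p is F, □□¬q is F. ✓
w6: p is T, □□¬q is F. ✗
w7: p is F, □□¬q is F. ✓
Satisfying worlds: {w0, w2, w4, w5, w7}.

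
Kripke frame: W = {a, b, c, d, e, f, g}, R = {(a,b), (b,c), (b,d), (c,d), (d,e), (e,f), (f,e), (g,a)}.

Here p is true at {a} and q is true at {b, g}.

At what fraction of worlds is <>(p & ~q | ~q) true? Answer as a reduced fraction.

a: successors {b}; p & ~q | ~q there: b:F. ✗
b: successors {c, d}; p & ~q | ~q there: c:T, d:T. ✓
c: successors {d}; p & ~q | ~q there: d:T. ✓
d: successors {e}; p & ~q | ~q there: e:T. ✓
e: successors {f}; p & ~q | ~q there: f:T. ✓
f: successors {e}; p & ~q | ~q there: e:T. ✓
g: successors {a}; p & ~q | ~q there: a:T. ✓
That's 6 of 7 worlds, so 6/7.

6/7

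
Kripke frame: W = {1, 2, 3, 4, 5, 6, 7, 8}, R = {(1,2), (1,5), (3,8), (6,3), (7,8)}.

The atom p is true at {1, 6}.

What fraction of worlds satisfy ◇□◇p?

3/8

1: successors {2, 5}; □◇p there: 2:T, 5:T. ✓
2: no successors, so ◇□◇p fails. ✗
3: successors {8}; □◇p there: 8:T. ✓
4: no successors, so ◇□◇p fails. ✗
5: no successors, so ◇□◇p fails. ✗
6: successors {3}; □◇p there: 3:F. ✗
7: successors {8}; □◇p there: 8:T. ✓
8: no successors, so ◇□◇p fails. ✗
That's 3 of 8 worlds, so 3/8.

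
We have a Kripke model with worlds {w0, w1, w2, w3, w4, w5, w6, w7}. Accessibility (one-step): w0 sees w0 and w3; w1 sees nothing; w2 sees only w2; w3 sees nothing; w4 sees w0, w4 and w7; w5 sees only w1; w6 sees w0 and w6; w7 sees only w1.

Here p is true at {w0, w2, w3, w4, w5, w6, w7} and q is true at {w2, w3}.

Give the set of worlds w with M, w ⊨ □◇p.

{w1, w2, w3, w6}

w0: successors {w0, w3}; ◇p there: w0:T, w3:F. ✗
w1: no successors, so □◇p holds vacuously. ✓
w2: successors {w2}; ◇p there: w2:T. ✓
w3: no successors, so □◇p holds vacuously. ✓
w4: successors {w0, w4, w7}; ◇p there: w0:T, w4:T, w7:F. ✗
w5: successors {w1}; ◇p there: w1:F. ✗
w6: successors {w0, w6}; ◇p there: w0:T, w6:T. ✓
w7: successors {w1}; ◇p there: w1:F. ✗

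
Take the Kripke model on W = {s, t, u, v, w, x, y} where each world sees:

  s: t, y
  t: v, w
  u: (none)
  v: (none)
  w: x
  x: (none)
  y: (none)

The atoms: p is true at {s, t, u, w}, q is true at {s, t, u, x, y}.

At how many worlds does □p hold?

4

s: successors {t, y}; p there: t:T, y:F. ✗
t: successors {v, w}; p there: v:F, w:T. ✗
u: no successors, so □p holds vacuously. ✓
v: no successors, so □p holds vacuously. ✓
w: successors {x}; p there: x:F. ✗
x: no successors, so □p holds vacuously. ✓
y: no successors, so □p holds vacuously. ✓
Satisfying worlds: {u, v, x, y}.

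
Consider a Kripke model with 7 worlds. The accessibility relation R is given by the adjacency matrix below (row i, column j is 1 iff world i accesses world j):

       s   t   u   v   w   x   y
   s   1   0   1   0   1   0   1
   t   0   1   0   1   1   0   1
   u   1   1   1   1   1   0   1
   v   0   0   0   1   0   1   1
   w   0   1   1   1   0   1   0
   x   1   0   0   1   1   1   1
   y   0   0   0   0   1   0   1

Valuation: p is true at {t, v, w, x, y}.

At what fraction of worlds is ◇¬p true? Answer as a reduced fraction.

s: successors {s, u, w, y}; ¬p there: s:T, u:T, w:F, y:F. ✓
t: successors {t, v, w, y}; ¬p there: t:F, v:F, w:F, y:F. ✗
u: successors {s, t, u, v, w, y}; ¬p there: s:T, t:F, u:T, v:F, w:F, y:F. ✓
v: successors {v, x, y}; ¬p there: v:F, x:F, y:F. ✗
w: successors {t, u, v, x}; ¬p there: t:F, u:T, v:F, x:F. ✓
x: successors {s, v, w, x, y}; ¬p there: s:T, v:F, w:F, x:F, y:F. ✓
y: successors {w, y}; ¬p there: w:F, y:F. ✗
That's 4 of 7 worlds, so 4/7.

4/7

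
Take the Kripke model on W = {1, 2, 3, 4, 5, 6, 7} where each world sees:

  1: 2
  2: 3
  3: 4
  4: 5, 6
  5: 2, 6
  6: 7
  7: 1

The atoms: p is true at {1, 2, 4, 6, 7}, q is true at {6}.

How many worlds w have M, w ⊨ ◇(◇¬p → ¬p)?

1: successors {2}; ◇¬p → ¬p there: 2:F. ✗
2: successors {3}; ◇¬p → ¬p there: 3:T. ✓
3: successors {4}; ◇¬p → ¬p there: 4:F. ✗
4: successors {5, 6}; ◇¬p → ¬p there: 5:T, 6:T. ✓
5: successors {2, 6}; ◇¬p → ¬p there: 2:F, 6:T. ✓
6: successors {7}; ◇¬p → ¬p there: 7:T. ✓
7: successors {1}; ◇¬p → ¬p there: 1:T. ✓
Satisfying worlds: {2, 4, 5, 6, 7}.

5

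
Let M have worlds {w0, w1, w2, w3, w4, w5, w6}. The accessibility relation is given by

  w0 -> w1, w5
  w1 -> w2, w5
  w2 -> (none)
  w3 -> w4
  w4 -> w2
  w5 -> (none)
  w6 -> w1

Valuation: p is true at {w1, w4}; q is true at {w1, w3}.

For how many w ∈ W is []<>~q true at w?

4

w0: successors {w1, w5}; <>~q there: w1:T, w5:F. ✗
w1: successors {w2, w5}; <>~q there: w2:F, w5:F. ✗
w2: no successors, so []<>~q holds vacuously. ✓
w3: successors {w4}; <>~q there: w4:T. ✓
w4: successors {w2}; <>~q there: w2:F. ✗
w5: no successors, so []<>~q holds vacuously. ✓
w6: successors {w1}; <>~q there: w1:T. ✓
Satisfying worlds: {w2, w3, w5, w6}.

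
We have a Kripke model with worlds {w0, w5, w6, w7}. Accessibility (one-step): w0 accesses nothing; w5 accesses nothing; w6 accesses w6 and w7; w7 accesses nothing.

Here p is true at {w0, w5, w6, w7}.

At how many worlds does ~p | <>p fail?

w0: ~p is F, <>p is F. ✗
w5: ~p is F, <>p is F. ✗
w6: ~p is F, <>p is T. ✓
w7: ~p is F, <>p is F. ✗
Satisfying worlds: {w6}.
So ~p | <>p fails at the other 3 worlds.

3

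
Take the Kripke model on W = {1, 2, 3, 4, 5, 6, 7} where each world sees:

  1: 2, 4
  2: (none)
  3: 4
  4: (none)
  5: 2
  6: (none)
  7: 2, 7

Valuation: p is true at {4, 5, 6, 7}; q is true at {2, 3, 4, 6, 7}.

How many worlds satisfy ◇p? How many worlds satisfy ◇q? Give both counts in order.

3 and 4

For ◇p:
1: successors {2, 4}; p there: 2:F, 4:T. ✓
2: no successors, so ◇p fails. ✗
3: successors {4}; p there: 4:T. ✓
4: no successors, so ◇p fails. ✗
5: successors {2}; p there: 2:F. ✗
6: no successors, so ◇p fails. ✗
7: successors {2, 7}; p there: 2:F, 7:T. ✓
— 3 worlds.
For ◇q:
1: successors {2, 4}; q there: 2:T, 4:T. ✓
2: no successors, so ◇q fails. ✗
3: successors {4}; q there: 4:T. ✓
4: no successors, so ◇q fails. ✗
5: successors {2}; q there: 2:T. ✓
6: no successors, so ◇q fails. ✗
7: successors {2, 7}; q there: 2:T, 7:T. ✓
— 4 worlds.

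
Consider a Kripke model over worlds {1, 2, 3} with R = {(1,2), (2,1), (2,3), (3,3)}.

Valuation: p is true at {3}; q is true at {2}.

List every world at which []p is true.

1: successors {2}; p there: 2:F. ✗
2: successors {1, 3}; p there: 1:F, 3:T. ✗
3: successors {3}; p there: 3:T. ✓

{3}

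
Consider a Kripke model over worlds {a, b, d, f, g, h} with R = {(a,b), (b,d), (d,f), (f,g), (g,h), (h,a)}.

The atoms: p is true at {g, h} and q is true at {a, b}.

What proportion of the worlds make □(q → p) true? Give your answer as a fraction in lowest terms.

2/3

a: successors {b}; q → p there: b:F. ✗
b: successors {d}; q → p there: d:T. ✓
d: successors {f}; q → p there: f:T. ✓
f: successors {g}; q → p there: g:T. ✓
g: successors {h}; q → p there: h:T. ✓
h: successors {a}; q → p there: a:F. ✗
That's 4 of 6 worlds, so 4/6 = 2/3.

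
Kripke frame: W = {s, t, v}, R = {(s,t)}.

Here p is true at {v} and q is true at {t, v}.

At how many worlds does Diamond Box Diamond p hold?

1

s: successors {t}; Box Diamond p there: t:T. ✓
t: no successors, so Diamond Box Diamond p fails. ✗
v: no successors, so Diamond Box Diamond p fails. ✗
Satisfying worlds: {s}.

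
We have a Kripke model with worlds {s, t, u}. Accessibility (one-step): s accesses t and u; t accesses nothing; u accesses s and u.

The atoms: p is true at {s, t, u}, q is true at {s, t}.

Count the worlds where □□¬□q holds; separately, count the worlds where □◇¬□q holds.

2 and 2

For □□¬□q:
s: successors {t, u}; □¬□q there: t:T, u:T. ✓
t: no successors, so □□¬□q holds vacuously. ✓
u: successors {s, u}; □¬□q there: s:F, u:T. ✗
— 2 worlds.
For □◇¬□q:
s: successors {t, u}; ◇¬□q there: t:F, u:T. ✗
t: no successors, so □◇¬□q holds vacuously. ✓
u: successors {s, u}; ◇¬□q there: s:T, u:T. ✓
— 2 worlds.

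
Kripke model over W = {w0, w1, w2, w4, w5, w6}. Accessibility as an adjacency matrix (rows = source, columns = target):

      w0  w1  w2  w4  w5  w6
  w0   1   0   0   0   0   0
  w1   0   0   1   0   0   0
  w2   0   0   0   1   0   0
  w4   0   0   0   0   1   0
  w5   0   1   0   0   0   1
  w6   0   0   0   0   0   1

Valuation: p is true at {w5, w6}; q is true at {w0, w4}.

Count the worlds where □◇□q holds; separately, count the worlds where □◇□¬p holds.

1 and 2

For □◇□q:
w0: successors {w0}; ◇□q there: w0:T. ✓
w1: successors {w2}; ◇□q there: w2:F. ✗
w2: successors {w4}; ◇□q there: w4:F. ✗
w4: successors {w5}; ◇□q there: w5:F. ✗
w5: successors {w1, w6}; ◇□q there: w1:T, w6:F. ✗
w6: successors {w6}; ◇□q there: w6:F. ✗
— 1 world.
For □◇□¬p:
w0: successors {w0}; ◇□¬p there: w0:T. ✓
w1: successors {w2}; ◇□¬p there: w2:F. ✗
w2: successors {w4}; ◇□¬p there: w4:F. ✗
w4: successors {w5}; ◇□¬p there: w5:T. ✓
w5: successors {w1, w6}; ◇□¬p there: w1:T, w6:F. ✗
w6: successors {w6}; ◇□¬p there: w6:F. ✗
— 2 worlds.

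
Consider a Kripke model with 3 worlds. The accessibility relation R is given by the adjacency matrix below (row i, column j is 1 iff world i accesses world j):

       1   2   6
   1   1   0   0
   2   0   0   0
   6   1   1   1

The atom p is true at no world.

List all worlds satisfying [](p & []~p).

1: successors {1}; p & []~p there: 1:F. ✗
2: no successors, so [](p & []~p) holds vacuously. ✓
6: successors {1, 2, 6}; p & []~p there: 1:F, 2:F, 6:F. ✗

{2}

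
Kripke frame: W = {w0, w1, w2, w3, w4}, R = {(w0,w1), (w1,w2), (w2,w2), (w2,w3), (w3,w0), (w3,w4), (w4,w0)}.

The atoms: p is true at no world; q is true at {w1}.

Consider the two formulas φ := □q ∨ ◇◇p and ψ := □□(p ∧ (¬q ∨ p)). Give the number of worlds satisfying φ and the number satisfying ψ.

For □q ∨ ◇◇p:
w0: □q is T, ◇◇p is F. ✓
w1: □q is F, ◇◇p is F. ✗
w2: □q is F, ◇◇p is F. ✗
w3: □q is F, ◇◇p is F. ✗
w4: □q is F, ◇◇p is F. ✗
— 1 world.
For □□(p ∧ (¬q ∨ p)):
w0: successors {w1}; □(p ∧ (¬q ∨ p)) there: w1:F. ✗
w1: successors {w2}; □(p ∧ (¬q ∨ p)) there: w2:F. ✗
w2: successors {w2, w3}; □(p ∧ (¬q ∨ p)) there: w2:F, w3:F. ✗
w3: successors {w0, w4}; □(p ∧ (¬q ∨ p)) there: w0:F, w4:F. ✗
w4: successors {w0}; □(p ∧ (¬q ∨ p)) there: w0:F. ✗
— 0 worlds.

1 and 0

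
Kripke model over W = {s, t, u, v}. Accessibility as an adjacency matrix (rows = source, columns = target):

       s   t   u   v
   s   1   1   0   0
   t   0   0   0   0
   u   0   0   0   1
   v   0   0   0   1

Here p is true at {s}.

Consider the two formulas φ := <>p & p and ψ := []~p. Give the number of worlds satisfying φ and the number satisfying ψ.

For <>p & p:
s: <>p is T, p is T. ✓
t: <>p is F, p is F. ✗
u: <>p is F, p is F. ✗
v: <>p is F, p is F. ✗
— 1 world.
For []~p:
s: successors {s, t}; ~p there: s:F, t:T. ✗
t: no successors, so []~p holds vacuously. ✓
u: successors {v}; ~p there: v:T. ✓
v: successors {v}; ~p there: v:T. ✓
— 3 worlds.

1 and 3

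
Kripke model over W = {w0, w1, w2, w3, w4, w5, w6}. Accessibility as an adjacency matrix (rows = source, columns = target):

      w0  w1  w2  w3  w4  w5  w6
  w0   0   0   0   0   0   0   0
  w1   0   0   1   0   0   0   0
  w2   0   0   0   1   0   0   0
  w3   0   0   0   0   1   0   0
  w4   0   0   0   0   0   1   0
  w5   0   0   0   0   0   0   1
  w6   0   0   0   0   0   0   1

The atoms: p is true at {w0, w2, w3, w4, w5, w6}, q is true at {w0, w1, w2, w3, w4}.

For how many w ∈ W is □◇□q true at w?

2

w0: no successors, so □◇□q holds vacuously. ✓
w1: successors {w2}; ◇□q there: w2:T. ✓
w2: successors {w3}; ◇□q there: w3:F. ✗
w3: successors {w4}; ◇□q there: w4:F. ✗
w4: successors {w5}; ◇□q there: w5:F. ✗
w5: successors {w6}; ◇□q there: w6:F. ✗
w6: successors {w6}; ◇□q there: w6:F. ✗
Satisfying worlds: {w0, w1}.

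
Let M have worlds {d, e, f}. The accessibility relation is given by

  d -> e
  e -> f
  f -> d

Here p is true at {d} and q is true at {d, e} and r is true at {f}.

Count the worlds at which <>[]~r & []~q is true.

1

d: <>[]~r is F, []~q is F. ✗
e: <>[]~r is T, []~q is T. ✓
f: <>[]~r is T, []~q is F. ✗
Satisfying worlds: {e}.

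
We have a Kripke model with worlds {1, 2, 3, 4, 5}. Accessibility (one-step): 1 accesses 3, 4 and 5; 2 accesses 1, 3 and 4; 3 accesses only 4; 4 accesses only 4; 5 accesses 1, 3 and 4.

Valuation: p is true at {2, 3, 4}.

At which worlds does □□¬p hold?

∅

1: successors {3, 4, 5}; □¬p there: 3:F, 4:F, 5:F. ✗
2: successors {1, 3, 4}; □¬p there: 1:F, 3:F, 4:F. ✗
3: successors {4}; □¬p there: 4:F. ✗
4: successors {4}; □¬p there: 4:F. ✗
5: successors {1, 3, 4}; □¬p there: 1:F, 3:F, 4:F. ✗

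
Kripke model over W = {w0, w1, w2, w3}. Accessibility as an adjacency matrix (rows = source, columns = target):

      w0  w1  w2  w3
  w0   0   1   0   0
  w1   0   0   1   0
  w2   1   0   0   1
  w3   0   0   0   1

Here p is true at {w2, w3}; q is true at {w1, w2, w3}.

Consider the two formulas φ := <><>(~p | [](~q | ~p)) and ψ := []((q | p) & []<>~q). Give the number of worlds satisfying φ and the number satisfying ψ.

2 and 1

For <><>(~p | [](~q | ~p)):
w0: successors {w1}; <>(~p | [](~q | ~p)) there: w1:F. ✗
w1: successors {w2}; <>(~p | [](~q | ~p)) there: w2:T. ✓
w2: successors {w0, w3}; <>(~p | [](~q | ~p)) there: w0:T, w3:F. ✓
w3: successors {w3}; <>(~p | [](~q | ~p)) there: w3:F. ✗
— 2 worlds.
For []((q | p) & []<>~q):
w0: successors {w1}; (q | p) & []<>~q there: w1:T. ✓
w1: successors {w2}; (q | p) & []<>~q there: w2:F. ✗
w2: successors {w0, w3}; (q | p) & []<>~q there: w0:F, w3:F. ✗
w3: successors {w3}; (q | p) & []<>~q there: w3:F. ✗
— 1 world.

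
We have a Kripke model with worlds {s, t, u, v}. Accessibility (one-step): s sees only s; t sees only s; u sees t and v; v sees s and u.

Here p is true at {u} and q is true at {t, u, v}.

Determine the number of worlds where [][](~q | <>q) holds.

s: successors {s}; [](~q | <>q) there: s:T. ✓
t: successors {s}; [](~q | <>q) there: s:T. ✓
u: successors {t, v}; [](~q | <>q) there: t:T, v:T. ✓
v: successors {s, u}; [](~q | <>q) there: s:T, u:F. ✗
Satisfying worlds: {s, t, u}.

3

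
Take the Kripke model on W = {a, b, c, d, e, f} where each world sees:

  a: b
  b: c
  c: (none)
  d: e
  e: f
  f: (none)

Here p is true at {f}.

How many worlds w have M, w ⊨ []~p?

a: successors {b}; ~p there: b:T. ✓
b: successors {c}; ~p there: c:T. ✓
c: no successors, so []~p holds vacuously. ✓
d: successors {e}; ~p there: e:T. ✓
e: successors {f}; ~p there: f:F. ✗
f: no successors, so []~p holds vacuously. ✓
Satisfying worlds: {a, b, c, d, f}.

5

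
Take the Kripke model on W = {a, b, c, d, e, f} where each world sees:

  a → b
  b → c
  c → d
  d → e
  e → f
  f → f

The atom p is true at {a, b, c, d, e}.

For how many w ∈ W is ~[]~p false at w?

2

a: []~p is F. ✓
b: []~p is F. ✓
c: []~p is F. ✓
d: []~p is F. ✓
e: []~p is T. ✗
f: []~p is T. ✗
Satisfying worlds: {a, b, c, d}.
So ~[]~p fails at the other 2 worlds.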